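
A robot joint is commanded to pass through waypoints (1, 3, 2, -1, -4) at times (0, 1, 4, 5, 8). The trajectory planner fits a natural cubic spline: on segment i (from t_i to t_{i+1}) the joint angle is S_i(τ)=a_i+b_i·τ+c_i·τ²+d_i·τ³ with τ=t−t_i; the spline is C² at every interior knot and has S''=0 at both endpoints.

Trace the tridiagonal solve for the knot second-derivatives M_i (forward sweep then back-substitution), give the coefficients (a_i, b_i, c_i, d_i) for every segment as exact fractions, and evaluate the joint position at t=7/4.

Δ: Δ0=2, Δ1=-1/3, Δ2=-3, Δ3=-1
row 1: diag=8, rhs=-14; c'=3/8, d'=-7/4
row 2: denom=8−3·3/8=55/8; d'=(-16−3·-7/4)/(55/8)=-86/55
row 3: denom=8−1·8/55=432/55; d'=(12−1·-86/55)/(432/55)=373/216
back: M3=373/216
back: M2=-86/55−8/55·373/216=-49/27
back: M1=-7/4−3/8·-49/27=-77/72
M: M0=0, M1=-77/72, M2=-49/27, M3=373/216, M4=0
seg 0: a=1, c=M0/2=0, d=(M1−M0)/(6·1)=-77/432, b=Δ0−h0·(2M0+M1)/6=941/432
seg 1: a=3, c=M1/2=-77/144, d=(M2−M1)/(6·3)=-161/3888, b=Δ1−h1·(2M1+M2)/6=355/216
seg 2: a=2, c=M2/2=-49/54, d=(M3−M2)/(6·1)=85/144, b=Δ2−h2·(2M2+M3)/6=-1159/432
seg 3: a=-1, c=M3/2=373/432, d=(M4−M3)/(6·3)=-373/3888, b=Δ3−h3·(2M3+M4)/6=-589/216
t_q=7/4 → seg 1, τ=3/4; S=3+355/216·τ+-77/144·τ²+-161/3888·τ³=12025/3072

  seg 0: a=1 b=941/432 c=0 d=-77/432
  seg 1: a=3 b=355/216 c=-77/144 d=-161/3888
  seg 2: a=2 b=-1159/432 c=-49/54 d=85/144
  seg 3: a=-1 b=-589/216 c=373/432 d=-373/3888
S(7/4) = 12025/3072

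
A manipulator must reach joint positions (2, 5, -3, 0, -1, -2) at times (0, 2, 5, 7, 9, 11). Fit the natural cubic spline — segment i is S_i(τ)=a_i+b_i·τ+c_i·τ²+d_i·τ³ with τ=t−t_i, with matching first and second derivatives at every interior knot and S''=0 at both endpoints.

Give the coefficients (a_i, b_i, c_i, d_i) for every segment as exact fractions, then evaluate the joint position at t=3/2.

Δ: Δ0=3/2, Δ1=-8/3, Δ2=3/2, Δ3=-1/2, Δ4=-1/2
row 1: diag=10, rhs=-25; c'=3/10, d'=-5/2
row 2: denom=10−3·3/10=91/10; d'=(25−3·-5/2)/(91/10)=25/7
row 3: denom=8−2·20/91=688/91; d'=(-12−2·25/7)/(688/91)=-871/344
row 4: denom=8−2·91/344=1285/172; d'=(0−2·-871/344)/(1285/172)=871/1285
back: M4=871/1285
back: M3=-871/344−91/344·871/1285=-3484/1285
back: M2=25/7−20/91·-3484/1285=1071/257
back: M1=-5/2−3/10·1071/257=-4819/1285
M: M0=0, M1=-4819/1285, M2=1071/257, M3=-3484/1285, M4=871/1285, M5=0
seg 0: a=2, c=M0/2=0, d=(M1−M0)/(6·2)=-4819/15420, b=Δ0−h0·(2M0+M1)/6=21203/7710
seg 1: a=5, c=M1/2=-4819/2570, d=(M2−M1)/(6·3)=5087/11565, b=Δ1−h1·(2M1+M2)/6=-7711/7710
seg 2: a=-3, c=M2/2=1071/514, d=(M3−M2)/(6·2)=-8839/15420, b=Δ2−h2·(2M2+M3)/6=-2887/7710
seg 3: a=0, c=M3/2=-1742/1285, d=(M4−M3)/(6·2)=871/3084, b=Δ3−h3·(2M3+M4)/6=8339/7710
seg 4: a=-1, c=M4/2=871/2570, d=(M5−M4)/(6·2)=-871/15420, b=Δ4−h4·(2M4+M5)/6=-7339/7710
t_q=3/2 → seg 0, τ=3/2; S=2+21203/7710·τ+0·τ²+-4819/15420·τ³=208493/41120

  seg 0: a=2 b=21203/7710 c=0 d=-4819/15420
  seg 1: a=5 b=-7711/7710 c=-4819/2570 d=5087/11565
  seg 2: a=-3 b=-2887/7710 c=1071/514 d=-8839/15420
  seg 3: a=0 b=8339/7710 c=-1742/1285 d=871/3084
  seg 4: a=-1 b=-7339/7710 c=871/2570 d=-871/15420
S(3/2) = 208493/41120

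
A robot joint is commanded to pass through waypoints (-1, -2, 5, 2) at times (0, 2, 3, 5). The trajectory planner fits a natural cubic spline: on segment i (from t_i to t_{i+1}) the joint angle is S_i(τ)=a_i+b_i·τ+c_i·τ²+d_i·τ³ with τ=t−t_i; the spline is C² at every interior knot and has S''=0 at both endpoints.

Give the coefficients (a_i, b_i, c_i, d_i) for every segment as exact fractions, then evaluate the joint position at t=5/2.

  seg 0: a=-1 b=-249/70 c=0 d=107/140
  seg 1: a=-2 b=393/70 c=321/70 d=-16/5
  seg 2: a=5 b=363/70 c=-351/70 d=117/140
S(5/2) = 87/56

Δ: Δ0=-1/2, Δ1=7, Δ2=-3/2
row 1: diag=6, rhs=45; c'=1/6, d'=15/2
row 2: denom=6−1·1/6=35/6; d'=(-51−1·15/2)/(35/6)=-351/35
back: M2=-351/35
back: M1=15/2−1/6·-351/35=321/35
M: M0=0, M1=321/35, M2=-351/35, M3=0
seg 0: a=-1, c=M0/2=0, d=(M1−M0)/(6·2)=107/140, b=Δ0−h0·(2M0+M1)/6=-249/70
seg 1: a=-2, c=M1/2=321/70, d=(M2−M1)/(6·1)=-16/5, b=Δ1−h1·(2M1+M2)/6=393/70
seg 2: a=5, c=M2/2=-351/70, d=(M3−M2)/(6·2)=117/140, b=Δ2−h2·(2M2+M3)/6=363/70
t_q=5/2 → seg 1, τ=1/2; S=-2+393/70·τ+321/70·τ²+-16/5·τ³=87/56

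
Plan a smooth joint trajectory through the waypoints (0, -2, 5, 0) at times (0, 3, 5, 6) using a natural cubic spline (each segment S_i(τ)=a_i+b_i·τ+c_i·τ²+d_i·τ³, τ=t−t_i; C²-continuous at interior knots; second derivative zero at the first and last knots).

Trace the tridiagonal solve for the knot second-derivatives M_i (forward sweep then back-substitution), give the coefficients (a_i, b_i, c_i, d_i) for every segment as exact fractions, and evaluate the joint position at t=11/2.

  seg 0: a=0 b=-35/12 c=0 d=1/4
  seg 1: a=-2 b=23/6 c=9/4 d=-29/24
  seg 2: a=5 b=-5/3 c=-5 d=5/3
S(11/2) = 25/8

Δ: Δ0=-2/3, Δ1=7/2, Δ2=-5
row 1: diag=10, rhs=25; c'=1/5, d'=5/2
row 2: denom=6−2·1/5=28/5; d'=(-51−2·5/2)/(28/5)=-10
back: M2=-10
back: M1=5/2−1/5·-10=9/2
M: M0=0, M1=9/2, M2=-10, M3=0
seg 0: a=0, c=M0/2=0, d=(M1−M0)/(6·3)=1/4, b=Δ0−h0·(2M0+M1)/6=-35/12
seg 1: a=-2, c=M1/2=9/4, d=(M2−M1)/(6·2)=-29/24, b=Δ1−h1·(2M1+M2)/6=23/6
seg 2: a=5, c=M2/2=-5, d=(M3−M2)/(6·1)=5/3, b=Δ2−h2·(2M2+M3)/6=-5/3
t_q=11/2 → seg 2, τ=1/2; S=5+-5/3·τ+-5·τ²+5/3·τ³=25/8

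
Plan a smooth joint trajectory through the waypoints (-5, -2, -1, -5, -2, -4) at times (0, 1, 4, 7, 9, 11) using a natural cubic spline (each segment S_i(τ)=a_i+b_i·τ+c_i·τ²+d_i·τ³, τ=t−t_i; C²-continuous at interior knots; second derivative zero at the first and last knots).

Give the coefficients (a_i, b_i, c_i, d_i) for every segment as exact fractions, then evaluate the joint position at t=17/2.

  seg 0: a=-5 b=6573/2012 c=0 d=-537/2012
  seg 1: a=-2 b=2481/1006 c=-1611/2012 d=1625/54324
  seg 2: a=-1 b=-3079/2012 c=-802/1509 d=10813/54324
  seg 3: a=-5 b=659/1006 c=2535/2012 d=-1685/4024
  seg 4: a=-2 b=337/503 c=-630/503 d=105/503
S(17/2) = -83563/32192

Δ: Δ0=3, Δ1=1/3, Δ2=-4/3, Δ3=3/2, Δ4=-1
row 1: diag=8, rhs=-16; c'=3/8, d'=-2
row 2: denom=12−3·3/8=87/8; d'=(-10−3·-2)/(87/8)=-32/87
row 3: denom=10−3·8/29=266/29; d'=(17−3·-32/87)/(266/29)=75/38
row 4: denom=8−2·29/133=1006/133; d'=(-15−2·75/38)/(1006/133)=-1260/503
back: M4=-1260/503
back: M3=75/38−29/133·-1260/503=2535/1006
back: M2=-32/87−8/29·2535/1006=-1604/1509
back: M1=-2−3/8·-1604/1509=-1611/1006
M: M0=0, M1=-1611/1006, M2=-1604/1509, M3=2535/1006, M4=-1260/503, M5=0
seg 0: a=-5, c=M0/2=0, d=(M1−M0)/(6·1)=-537/2012, b=Δ0−h0·(2M0+M1)/6=6573/2012
seg 1: a=-2, c=M1/2=-1611/2012, d=(M2−M1)/(6·3)=1625/54324, b=Δ1−h1·(2M1+M2)/6=2481/1006
seg 2: a=-1, c=M2/2=-802/1509, d=(M3−M2)/(6·3)=10813/54324, b=Δ2−h2·(2M2+M3)/6=-3079/2012
seg 3: a=-5, c=M3/2=2535/2012, d=(M4−M3)/(6·2)=-1685/4024, b=Δ3−h3·(2M3+M4)/6=659/1006
seg 4: a=-2, c=M4/2=-630/503, d=(M5−M4)/(6·2)=105/503, b=Δ4−h4·(2M4+M5)/6=337/503
t_q=17/2 → seg 3, τ=3/2; S=-5+659/1006·τ+2535/2012·τ²+-1685/4024·τ³=-83563/32192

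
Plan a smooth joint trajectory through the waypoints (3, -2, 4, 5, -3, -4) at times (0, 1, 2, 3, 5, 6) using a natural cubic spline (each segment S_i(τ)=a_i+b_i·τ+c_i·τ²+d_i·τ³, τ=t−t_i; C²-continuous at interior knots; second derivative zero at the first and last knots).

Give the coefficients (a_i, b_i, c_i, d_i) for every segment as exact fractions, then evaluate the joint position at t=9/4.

  seg 0: a=3 b=-1873/228 c=0 d=733/228
  seg 1: a=-2 b=163/114 c=733/76 d=-1157/228
  seg 2: a=4 b=1253/228 c=-106/19 d=13/12
  seg 3: a=5 b=-275/114 c=-177/76 d=175/228
  seg 4: a=-3 b=-287/114 c=173/76 d=-173/228
S(9/4) = 24525/4864

Δ: Δ0=-5, Δ1=6, Δ2=1, Δ3=-4, Δ4=-1
row 1: diag=4, rhs=66; c'=1/4, d'=33/2
row 2: denom=4−1·1/4=15/4; d'=(-30−1·33/2)/(15/4)=-62/5
row 3: denom=6−1·4/15=86/15; d'=(-30−1·-62/5)/(86/15)=-132/43
row 4: denom=6−2·15/43=228/43; d'=(18−2·-132/43)/(228/43)=173/38
back: M4=173/38
back: M3=-132/43−15/43·173/38=-177/38
back: M2=-62/5−4/15·-177/38=-212/19
back: M1=33/2−1/4·-212/19=733/38
M: M0=0, M1=733/38, M2=-212/19, M3=-177/38, M4=173/38, M5=0
seg 0: a=3, c=M0/2=0, d=(M1−M0)/(6·1)=733/228, b=Δ0−h0·(2M0+M1)/6=-1873/228
seg 1: a=-2, c=M1/2=733/76, d=(M2−M1)/(6·1)=-1157/228, b=Δ1−h1·(2M1+M2)/6=163/114
seg 2: a=4, c=M2/2=-106/19, d=(M3−M2)/(6·1)=13/12, b=Δ2−h2·(2M2+M3)/6=1253/228
seg 3: a=5, c=M3/2=-177/76, d=(M4−M3)/(6·2)=175/228, b=Δ3−h3·(2M3+M4)/6=-275/114
seg 4: a=-3, c=M4/2=173/76, d=(M5−M4)/(6·1)=-173/228, b=Δ4−h4·(2M4+M5)/6=-287/114
t_q=9/4 → seg 2, τ=1/4; S=4+1253/228·τ+-106/19·τ²+13/12·τ³=24525/4864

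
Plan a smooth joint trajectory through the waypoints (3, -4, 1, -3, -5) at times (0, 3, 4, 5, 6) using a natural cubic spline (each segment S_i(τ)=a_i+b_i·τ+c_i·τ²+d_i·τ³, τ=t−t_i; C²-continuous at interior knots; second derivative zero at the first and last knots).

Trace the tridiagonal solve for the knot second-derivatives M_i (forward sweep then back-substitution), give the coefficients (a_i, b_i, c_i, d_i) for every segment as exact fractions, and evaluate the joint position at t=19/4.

Δ: Δ0=-7/3, Δ1=5, Δ2=-4, Δ3=-2
row 1: diag=8, rhs=44; c'=1/8, d'=11/2
row 2: denom=4−1·1/8=31/8; d'=(-54−1·11/2)/(31/8)=-476/31
row 3: denom=4−1·8/31=116/31; d'=(12−1·-476/31)/(116/31)=212/29
back: M3=212/29
back: M2=-476/31−8/31·212/29=-500/29
back: M1=11/2−1/8·-500/29=222/29
M: M0=0, M1=222/29, M2=-500/29, M3=212/29, M4=0
seg 0: a=3, c=M0/2=0, d=(M1−M0)/(6·3)=37/87, b=Δ0−h0·(2M0+M1)/6=-536/87
seg 1: a=-4, c=M1/2=111/29, d=(M2−M1)/(6·1)=-361/87, b=Δ1−h1·(2M1+M2)/6=463/87
seg 2: a=1, c=M2/2=-250/29, d=(M3−M2)/(6·1)=356/87, b=Δ2−h2·(2M2+M3)/6=46/87
seg 3: a=-3, c=M3/2=106/29, d=(M4−M3)/(6·1)=-106/87, b=Δ3−h3·(2M3+M4)/6=-386/87
t_q=19/4 → seg 2, τ=3/4; S=1+46/87·τ+-250/29·τ²+356/87·τ³=-801/464

  seg 0: a=3 b=-536/87 c=0 d=37/87
  seg 1: a=-4 b=463/87 c=111/29 d=-361/87
  seg 2: a=1 b=46/87 c=-250/29 d=356/87
  seg 3: a=-3 b=-386/87 c=106/29 d=-106/87
S(19/4) = -801/464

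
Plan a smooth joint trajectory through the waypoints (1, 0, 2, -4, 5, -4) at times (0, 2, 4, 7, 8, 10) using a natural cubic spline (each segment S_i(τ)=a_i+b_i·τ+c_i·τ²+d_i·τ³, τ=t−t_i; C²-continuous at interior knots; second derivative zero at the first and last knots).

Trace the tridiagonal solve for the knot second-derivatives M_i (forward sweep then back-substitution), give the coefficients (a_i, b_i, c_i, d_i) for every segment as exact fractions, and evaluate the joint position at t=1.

Δ: Δ0=-1/2, Δ1=1, Δ2=-2, Δ3=9, Δ4=-9/2
row 1: diag=8, rhs=9; c'=1/4, d'=9/8
row 2: denom=10−2·1/4=19/2; d'=(-18−2·9/8)/(19/2)=-81/38
row 3: denom=8−3·6/19=134/19; d'=(66−3·-81/38)/(134/19)=2751/268
row 4: denom=6−1·19/134=785/134; d'=(-81−1·2751/268)/(785/134)=-24459/1570
back: M4=-24459/1570
back: M3=2751/268−19/134·-24459/1570=9792/785
back: M2=-81/38−6/19·9792/785=-9531/1570
back: M1=9/8−1/4·-9531/1570=4149/1570
M: M0=0, M1=4149/1570, M2=-9531/1570, M3=9792/785, M4=-24459/1570, M5=0
seg 0: a=1, c=M0/2=0, d=(M1−M0)/(6·2)=1383/6280, b=Δ0−h0·(2M0+M1)/6=-1084/785
seg 1: a=0, c=M1/2=4149/3140, d=(M2−M1)/(6·2)=-114/157, b=Δ1−h1·(2M1+M2)/6=1981/1570
seg 2: a=2, c=M2/2=-9531/3140, d=(M3−M2)/(6·3)=647/628, b=Δ2−h2·(2M2+M3)/6=-3401/1570
seg 3: a=-4, c=M3/2=4896/785, d=(M4−M3)/(6·1)=-14681/3140, b=Δ3−h3·(2M3+M4)/6=23357/3140
seg 4: a=5, c=M4/2=-24459/3140, d=(M5−M4)/(6·2)=8153/6280, b=Δ4−h4·(2M4+M5)/6=9241/1570
t_q=1 → seg 0, τ=1; S=1+-1084/785·τ+0·τ²+1383/6280·τ³=-1009/6280

  seg 0: a=1 b=-1084/785 c=0 d=1383/6280
  seg 1: a=0 b=1981/1570 c=4149/3140 d=-114/157
  seg 2: a=2 b=-3401/1570 c=-9531/3140 d=647/628
  seg 3: a=-4 b=23357/3140 c=4896/785 d=-14681/3140
  seg 4: a=5 b=9241/1570 c=-24459/3140 d=8153/6280
S(1) = -1009/6280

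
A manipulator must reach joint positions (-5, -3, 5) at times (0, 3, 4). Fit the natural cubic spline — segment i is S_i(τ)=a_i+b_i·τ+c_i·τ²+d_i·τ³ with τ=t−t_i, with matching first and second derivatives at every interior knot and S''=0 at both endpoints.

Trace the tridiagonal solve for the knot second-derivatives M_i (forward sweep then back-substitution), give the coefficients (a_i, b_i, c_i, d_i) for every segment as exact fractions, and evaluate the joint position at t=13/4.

  seg 0: a=-5 b=-25/12 c=0 d=11/36
  seg 1: a=-3 b=37/6 c=11/4 d=-11/12
S(13/4) = -333/256

Δ: Δ0=2/3, Δ1=8
row 1: diag=8, rhs=44; c'=1/8, d'=11/2
back: M1=11/2
M: M0=0, M1=11/2, M2=0
seg 0: a=-5, c=M0/2=0, d=(M1−M0)/(6·3)=11/36, b=Δ0−h0·(2M0+M1)/6=-25/12
seg 1: a=-3, c=M1/2=11/4, d=(M2−M1)/(6·1)=-11/12, b=Δ1−h1·(2M1+M2)/6=37/6
t_q=13/4 → seg 1, τ=1/4; S=-3+37/6·τ+11/4·τ²+-11/12·τ³=-333/256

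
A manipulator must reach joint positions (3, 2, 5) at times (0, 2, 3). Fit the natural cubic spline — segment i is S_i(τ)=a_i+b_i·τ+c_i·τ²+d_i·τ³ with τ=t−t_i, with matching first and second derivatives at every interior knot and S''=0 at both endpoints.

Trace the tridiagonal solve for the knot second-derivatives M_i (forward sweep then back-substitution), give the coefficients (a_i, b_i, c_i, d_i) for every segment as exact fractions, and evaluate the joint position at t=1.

Δ: Δ0=-1/2, Δ1=3
row 1: diag=6, rhs=21; c'=1/6, d'=7/2
back: M1=7/2
M: M0=0, M1=7/2, M2=0
seg 0: a=3, c=M0/2=0, d=(M1−M0)/(6·2)=7/24, b=Δ0−h0·(2M0+M1)/6=-5/3
seg 1: a=2, c=M1/2=7/4, d=(M2−M1)/(6·1)=-7/12, b=Δ1−h1·(2M1+M2)/6=11/6
t_q=1 → seg 0, τ=1; S=3+-5/3·τ+0·τ²+7/24·τ³=13/8

  seg 0: a=3 b=-5/3 c=0 d=7/24
  seg 1: a=2 b=11/6 c=7/4 d=-7/12
S(1) = 13/8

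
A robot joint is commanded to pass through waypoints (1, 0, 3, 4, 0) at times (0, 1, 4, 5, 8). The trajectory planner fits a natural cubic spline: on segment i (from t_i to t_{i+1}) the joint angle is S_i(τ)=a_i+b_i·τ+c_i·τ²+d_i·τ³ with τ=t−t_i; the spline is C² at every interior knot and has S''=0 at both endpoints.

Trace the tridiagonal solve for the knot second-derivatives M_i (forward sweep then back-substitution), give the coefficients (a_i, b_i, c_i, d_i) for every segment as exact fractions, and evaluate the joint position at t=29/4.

Δ: Δ0=-1, Δ1=1, Δ2=1, Δ3=-4/3
row 1: diag=8, rhs=12; c'=3/8, d'=3/2
row 2: denom=8−3·3/8=55/8; d'=(0−3·3/2)/(55/8)=-36/55
row 3: denom=8−1·8/55=432/55; d'=(-14−1·-36/55)/(432/55)=-367/216
back: M3=-367/216
back: M2=-36/55−8/55·-367/216=-11/27
back: M1=3/2−3/8·-11/27=119/72
M: M0=0, M1=119/72, M2=-11/27, M3=-367/216, M4=0
seg 0: a=1, c=M0/2=0, d=(M1−M0)/(6·1)=119/432, b=Δ0−h0·(2M0+M1)/6=-551/432
seg 1: a=0, c=M1/2=119/144, d=(M2−M1)/(6·3)=-445/3888, b=Δ1−h1·(2M1+M2)/6=-97/216
seg 2: a=3, c=M2/2=-11/54, d=(M3−M2)/(6·1)=-31/144, b=Δ2−h2·(2M2+M3)/6=613/432
seg 3: a=4, c=M3/2=-367/432, d=(M4−M3)/(6·3)=367/3888, b=Δ3−h3·(2M3+M4)/6=79/216
t_q=29/4 → seg 3, τ=9/4; S=4+79/216·τ+-367/432·τ²+367/3888·τ³=4907/3072

  seg 0: a=1 b=-551/432 c=0 d=119/432
  seg 1: a=0 b=-97/216 c=119/144 d=-445/3888
  seg 2: a=3 b=613/432 c=-11/54 d=-31/144
  seg 3: a=4 b=79/216 c=-367/432 d=367/3888
S(29/4) = 4907/3072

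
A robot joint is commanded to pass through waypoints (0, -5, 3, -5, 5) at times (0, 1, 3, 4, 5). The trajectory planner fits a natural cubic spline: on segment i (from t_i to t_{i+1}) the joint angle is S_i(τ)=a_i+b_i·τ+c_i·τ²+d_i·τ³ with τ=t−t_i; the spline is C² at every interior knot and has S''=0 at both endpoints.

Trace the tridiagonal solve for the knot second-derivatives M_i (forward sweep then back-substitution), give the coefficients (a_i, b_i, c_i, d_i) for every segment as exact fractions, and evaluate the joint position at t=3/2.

Δ: Δ0=-5, Δ1=4, Δ2=-8, Δ3=10
row 1: diag=6, rhs=54; c'=1/3, d'=9
row 2: denom=6−2·1/3=16/3; d'=(-72−2·9)/(16/3)=-135/8
row 3: denom=4−1·3/16=61/16; d'=(108−1·-135/8)/(61/16)=1998/61
back: M3=1998/61
back: M2=-135/8−3/16·1998/61=-1404/61
back: M1=9−1/3·-1404/61=1017/61
M: M0=0, M1=1017/61, M2=-1404/61, M3=1998/61, M4=0
seg 0: a=0, c=M0/2=0, d=(M1−M0)/(6·1)=339/122, b=Δ0−h0·(2M0+M1)/6=-949/122
seg 1: a=-5, c=M1/2=1017/122, d=(M2−M1)/(6·2)=-807/244, b=Δ1−h1·(2M1+M2)/6=34/61
seg 2: a=3, c=M2/2=-702/61, d=(M3−M2)/(6·1)=567/61, b=Δ2−h2·(2M2+M3)/6=-353/61
seg 3: a=-5, c=M3/2=999/61, d=(M4−M3)/(6·1)=-333/61, b=Δ3−h3·(2M3+M4)/6=-56/61
t_q=3/2 → seg 1, τ=1/2; S=-5+34/61·τ+1017/122·τ²+-807/244·τ³=-5955/1952

  seg 0: a=0 b=-949/122 c=0 d=339/122
  seg 1: a=-5 b=34/61 c=1017/122 d=-807/244
  seg 2: a=3 b=-353/61 c=-702/61 d=567/61
  seg 3: a=-5 b=-56/61 c=999/61 d=-333/61
S(3/2) = -5955/1952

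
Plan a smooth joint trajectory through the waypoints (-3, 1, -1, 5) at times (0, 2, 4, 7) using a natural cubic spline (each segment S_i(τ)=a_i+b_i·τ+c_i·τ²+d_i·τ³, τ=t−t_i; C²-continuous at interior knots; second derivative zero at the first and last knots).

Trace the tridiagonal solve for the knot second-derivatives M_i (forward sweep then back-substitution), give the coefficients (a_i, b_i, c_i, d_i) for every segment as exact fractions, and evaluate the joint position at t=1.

Δ: Δ0=2, Δ1=-1, Δ2=2
row 1: diag=8, rhs=-18; c'=1/4, d'=-9/4
row 2: denom=10−2·1/4=19/2; d'=(18−2·-9/4)/(19/2)=45/19
back: M2=45/19
back: M1=-9/4−1/4·45/19=-54/19
M: M0=0, M1=-54/19, M2=45/19, M3=0
seg 0: a=-3, c=M0/2=0, d=(M1−M0)/(6·2)=-9/38, b=Δ0−h0·(2M0+M1)/6=56/19
seg 1: a=1, c=M1/2=-27/19, d=(M2−M1)/(6·2)=33/76, b=Δ1−h1·(2M1+M2)/6=2/19
seg 2: a=-1, c=M2/2=45/38, d=(M3−M2)/(6·3)=-5/38, b=Δ2−h2·(2M2+M3)/6=-7/19
t_q=1 → seg 0, τ=1; S=-3+56/19·τ+0·τ²+-9/38·τ³=-11/38

  seg 0: a=-3 b=56/19 c=0 d=-9/38
  seg 1: a=1 b=2/19 c=-27/19 d=33/76
  seg 2: a=-1 b=-7/19 c=45/38 d=-5/38
S(1) = -11/38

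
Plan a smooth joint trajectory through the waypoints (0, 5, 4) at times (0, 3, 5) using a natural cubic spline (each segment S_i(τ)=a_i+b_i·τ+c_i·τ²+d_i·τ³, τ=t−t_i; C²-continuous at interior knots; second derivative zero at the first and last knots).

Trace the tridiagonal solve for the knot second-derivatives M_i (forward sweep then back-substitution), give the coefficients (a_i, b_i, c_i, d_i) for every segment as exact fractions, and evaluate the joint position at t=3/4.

Δ: Δ0=5/3, Δ1=-1/2
row 1: diag=10, rhs=-13; c'=1/5, d'=-13/10
back: M1=-13/10
M: M0=0, M1=-13/10, M2=0
seg 0: a=0, c=M0/2=0, d=(M1−M0)/(6·3)=-13/180, b=Δ0−h0·(2M0+M1)/6=139/60
seg 1: a=5, c=M1/2=-13/20, d=(M2−M1)/(6·2)=13/120, b=Δ1−h1·(2M1+M2)/6=11/30
t_q=3/4 → seg 0, τ=3/4; S=0+139/60·τ+0·τ²+-13/180·τ³=437/256

  seg 0: a=0 b=139/60 c=0 d=-13/180
  seg 1: a=5 b=11/30 c=-13/20 d=13/120
S(3/4) = 437/256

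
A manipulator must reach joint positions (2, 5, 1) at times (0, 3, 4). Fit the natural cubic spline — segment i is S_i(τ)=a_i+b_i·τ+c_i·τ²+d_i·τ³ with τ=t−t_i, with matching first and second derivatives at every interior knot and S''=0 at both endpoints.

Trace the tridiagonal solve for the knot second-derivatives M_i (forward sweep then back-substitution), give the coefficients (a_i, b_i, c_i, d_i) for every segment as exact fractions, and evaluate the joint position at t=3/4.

  seg 0: a=2 b=23/8 c=0 d=-5/24
  seg 1: a=5 b=-11/4 c=-15/8 d=5/8
S(3/4) = 2083/512

Δ: Δ0=1, Δ1=-4
row 1: diag=8, rhs=-30; c'=1/8, d'=-15/4
back: M1=-15/4
M: M0=0, M1=-15/4, M2=0
seg 0: a=2, c=M0/2=0, d=(M1−M0)/(6·3)=-5/24, b=Δ0−h0·(2M0+M1)/6=23/8
seg 1: a=5, c=M1/2=-15/8, d=(M2−M1)/(6·1)=5/8, b=Δ1−h1·(2M1+M2)/6=-11/4
t_q=3/4 → seg 0, τ=3/4; S=2+23/8·τ+0·τ²+-5/24·τ³=2083/512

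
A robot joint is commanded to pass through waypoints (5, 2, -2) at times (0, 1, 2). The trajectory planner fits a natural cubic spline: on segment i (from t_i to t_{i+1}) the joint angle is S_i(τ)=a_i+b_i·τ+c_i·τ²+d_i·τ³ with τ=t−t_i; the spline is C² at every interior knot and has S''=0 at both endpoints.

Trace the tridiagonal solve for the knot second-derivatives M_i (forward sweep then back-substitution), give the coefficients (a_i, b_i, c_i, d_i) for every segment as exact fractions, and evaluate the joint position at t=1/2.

Δ: Δ0=-3, Δ1=-4
row 1: diag=4, rhs=-6; c'=1/4, d'=-3/2
back: M1=-3/2
M: M0=0, M1=-3/2, M2=0
seg 0: a=5, c=M0/2=0, d=(M1−M0)/(6·1)=-1/4, b=Δ0−h0·(2M0+M1)/6=-11/4
seg 1: a=2, c=M1/2=-3/4, d=(M2−M1)/(6·1)=1/4, b=Δ1−h1·(2M1+M2)/6=-7/2
t_q=1/2 → seg 0, τ=1/2; S=5+-11/4·τ+0·τ²+-1/4·τ³=115/32

  seg 0: a=5 b=-11/4 c=0 d=-1/4
  seg 1: a=2 b=-7/2 c=-3/4 d=1/4
S(1/2) = 115/32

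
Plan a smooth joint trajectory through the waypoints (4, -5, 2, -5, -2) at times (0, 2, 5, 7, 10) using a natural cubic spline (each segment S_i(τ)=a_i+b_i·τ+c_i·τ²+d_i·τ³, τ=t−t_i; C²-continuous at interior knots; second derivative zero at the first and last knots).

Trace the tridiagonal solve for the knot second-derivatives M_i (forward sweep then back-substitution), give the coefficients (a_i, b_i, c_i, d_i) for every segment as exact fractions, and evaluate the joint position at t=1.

Δ: Δ0=-9/2, Δ1=7/3, Δ2=-7/2, Δ3=1
row 1: diag=10, rhs=41; c'=3/10, d'=41/10
row 2: denom=10−3·3/10=91/10; d'=(-35−3·41/10)/(91/10)=-473/91
row 3: denom=10−2·20/91=870/91; d'=(27−2·-473/91)/(870/91)=3403/870
back: M3=3403/870
back: M2=-473/91−20/91·3403/870=-527/87
back: M1=41/10−3/10·-527/87=858/145
M: M0=0, M1=858/145, M2=-527/87, M3=3403/870, M4=0
seg 0: a=4, c=M0/2=0, d=(M1−M0)/(6·2)=143/290, b=Δ0−h0·(2M0+M1)/6=-1877/290
seg 1: a=-5, c=M1/2=429/145, d=(M2−M1)/(6·3)=-5209/7830, b=Δ1−h1·(2M1+M2)/6=-161/290
seg 2: a=2, c=M2/2=-527/174, d=(M3−M2)/(6·2)=2891/3480, b=Δ2−h2·(2M2+M3)/6=-111/145
seg 3: a=-5, c=M3/2=3403/1740, d=(M4−M3)/(6·3)=-3403/15660, b=Δ3−h3·(2M3+M4)/6=-2533/870
t_q=1 → seg 0, τ=1; S=4+-1877/290·τ+0·τ²+143/290·τ³=-287/145

  seg 0: a=4 b=-1877/290 c=0 d=143/290
  seg 1: a=-5 b=-161/290 c=429/145 d=-5209/7830
  seg 2: a=2 b=-111/145 c=-527/174 d=2891/3480
  seg 3: a=-5 b=-2533/870 c=3403/1740 d=-3403/15660
S(1) = -287/145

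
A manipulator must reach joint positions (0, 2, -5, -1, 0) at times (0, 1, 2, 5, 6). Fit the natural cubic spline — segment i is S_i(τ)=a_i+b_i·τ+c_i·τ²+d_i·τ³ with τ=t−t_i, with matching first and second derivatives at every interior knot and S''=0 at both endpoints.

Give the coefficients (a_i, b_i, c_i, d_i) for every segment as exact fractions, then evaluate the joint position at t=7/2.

Δ: Δ0=2, Δ1=-7, Δ2=4/3, Δ3=1
row 1: diag=4, rhs=-54; c'=1/4, d'=-27/2
row 2: denom=8−1·1/4=31/4; d'=(50−1·-27/2)/(31/4)=254/31
row 3: denom=8−3·12/31=212/31; d'=(-2−3·254/31)/(212/31)=-206/53
back: M3=-206/53
back: M2=254/31−12/31·-206/53=514/53
back: M1=-27/2−1/4·514/53=-844/53
M: M0=0, M1=-844/53, M2=514/53, M3=-206/53, M4=0
seg 0: a=0, c=M0/2=0, d=(M1−M0)/(6·1)=-422/159, b=Δ0−h0·(2M0+M1)/6=740/159
seg 1: a=2, c=M1/2=-422/53, d=(M2−M1)/(6·1)=679/159, b=Δ1−h1·(2M1+M2)/6=-526/159
seg 2: a=-5, c=M2/2=257/53, d=(M3−M2)/(6·3)=-40/53, b=Δ2−h2·(2M2+M3)/6=-1021/159
seg 3: a=-1, c=M3/2=-103/53, d=(M4−M3)/(6·1)=103/159, b=Δ3−h3·(2M3+M4)/6=365/159
t_q=7/2 → seg 2, τ=3/2; S=-5+-1021/159·τ+257/53·τ²+-40/53·τ³=-1329/212

  seg 0: a=0 b=740/159 c=0 d=-422/159
  seg 1: a=2 b=-526/159 c=-422/53 d=679/159
  seg 2: a=-5 b=-1021/159 c=257/53 d=-40/53
  seg 3: a=-1 b=365/159 c=-103/53 d=103/159
S(7/2) = -1329/212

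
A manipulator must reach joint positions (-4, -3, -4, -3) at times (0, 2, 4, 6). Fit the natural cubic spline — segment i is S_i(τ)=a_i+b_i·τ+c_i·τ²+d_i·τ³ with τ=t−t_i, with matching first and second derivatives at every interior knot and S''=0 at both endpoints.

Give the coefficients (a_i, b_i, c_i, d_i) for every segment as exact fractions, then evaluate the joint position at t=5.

Δ: Δ0=1/2, Δ1=-1/2, Δ2=1/2
row 1: diag=8, rhs=-6; c'=1/4, d'=-3/4
row 2: denom=8−2·1/4=15/2; d'=(6−2·-3/4)/(15/2)=1
back: M2=1
back: M1=-3/4−1/4·1=-1
M: M0=0, M1=-1, M2=1, M3=0
seg 0: a=-4, c=M0/2=0, d=(M1−M0)/(6·2)=-1/12, b=Δ0−h0·(2M0+M1)/6=5/6
seg 1: a=-3, c=M1/2=-1/2, d=(M2−M1)/(6·2)=1/6, b=Δ1−h1·(2M1+M2)/6=-1/6
seg 2: a=-4, c=M2/2=1/2, d=(M3−M2)/(6·2)=-1/12, b=Δ2−h2·(2M2+M3)/6=-1/6
t_q=5 → seg 2, τ=1; S=-4+-1/6·τ+1/2·τ²+-1/12·τ³=-15/4

  seg 0: a=-4 b=5/6 c=0 d=-1/12
  seg 1: a=-3 b=-1/6 c=-1/2 d=1/6
  seg 2: a=-4 b=-1/6 c=1/2 d=-1/12
S(5) = -15/4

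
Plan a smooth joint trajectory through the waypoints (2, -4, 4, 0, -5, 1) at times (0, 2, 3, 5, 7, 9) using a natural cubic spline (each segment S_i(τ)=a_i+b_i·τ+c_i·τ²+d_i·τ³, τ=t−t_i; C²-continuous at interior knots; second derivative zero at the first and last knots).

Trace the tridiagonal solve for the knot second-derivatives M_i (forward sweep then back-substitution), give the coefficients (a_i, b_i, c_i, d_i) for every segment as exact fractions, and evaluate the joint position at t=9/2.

  seg 0: a=2 b=-3520/477 c=0 d=2089/1908
  seg 1: a=-4 b=2747/477 c=2089/318 d=-4129/954
  seg 2: a=4 b=5641/954 c=-340/53 d=4691/3816
  seg 3: a=0 b=-2383/477 c=611/636 d=137/954
  seg 4: a=-5 b=272/477 c=1159/636 d=-1159/3816
S(9/2) = 26299/10176

Δ: Δ0=-3, Δ1=8, Δ2=-2, Δ3=-5/2, Δ4=3
row 1: diag=6, rhs=66; c'=1/6, d'=11
row 2: denom=6−1·1/6=35/6; d'=(-60−1·11)/(35/6)=-426/35
row 3: denom=8−2·12/35=256/35; d'=(-3−2·-426/35)/(256/35)=747/256
row 4: denom=8−2·35/128=477/64; d'=(33−2·747/256)/(477/64)=1159/318
back: M4=1159/318
back: M3=747/256−35/128·1159/318=611/318
back: M2=-426/35−12/35·611/318=-680/53
back: M1=11−1/6·-680/53=2089/159
M: M0=0, M1=2089/159, M2=-680/53, M3=611/318, M4=1159/318, M5=0
seg 0: a=2, c=M0/2=0, d=(M1−M0)/(6·2)=2089/1908, b=Δ0−h0·(2M0+M1)/6=-3520/477
seg 1: a=-4, c=M1/2=2089/318, d=(M2−M1)/(6·1)=-4129/954, b=Δ1−h1·(2M1+M2)/6=2747/477
seg 2: a=4, c=M2/2=-340/53, d=(M3−M2)/(6·2)=4691/3816, b=Δ2−h2·(2M2+M3)/6=5641/954
seg 3: a=0, c=M3/2=611/636, d=(M4−M3)/(6·2)=137/954, b=Δ3−h3·(2M3+M4)/6=-2383/477
seg 4: a=-5, c=M4/2=1159/636, d=(M5−M4)/(6·2)=-1159/3816, b=Δ4−h4·(2M4+M5)/6=272/477
t_q=9/2 → seg 2, τ=3/2; S=4+5641/954·τ+-340/53·τ²+4691/3816·τ³=26299/10176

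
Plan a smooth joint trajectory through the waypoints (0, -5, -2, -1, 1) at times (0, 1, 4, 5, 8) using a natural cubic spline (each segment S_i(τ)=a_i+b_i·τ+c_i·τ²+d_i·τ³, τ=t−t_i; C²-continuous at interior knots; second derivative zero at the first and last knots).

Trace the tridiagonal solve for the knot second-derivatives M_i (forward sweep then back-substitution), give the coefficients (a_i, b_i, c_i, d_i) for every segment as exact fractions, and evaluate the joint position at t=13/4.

  seg 0: a=0 b=-2537/432 c=0 d=377/432
  seg 1: a=-5 b=-703/216 c=377/144 d=-1555/3888
  seg 2: a=-2 b=715/432 c=-53/54 d=47/144
  seg 3: a=-1 b=145/216 c=-1/432 d=1/3888
S(13/4) = -11135/3072

Δ: Δ0=-5, Δ1=1, Δ2=1, Δ3=2/3
row 1: diag=8, rhs=36; c'=3/8, d'=9/2
row 2: denom=8−3·3/8=55/8; d'=(0−3·9/2)/(55/8)=-108/55
row 3: denom=8−1·8/55=432/55; d'=(-2−1·-108/55)/(432/55)=-1/216
back: M3=-1/216
back: M2=-108/55−8/55·-1/216=-53/27
back: M1=9/2−3/8·-53/27=377/72
M: M0=0, M1=377/72, M2=-53/27, M3=-1/216, M4=0
seg 0: a=0, c=M0/2=0, d=(M1−M0)/(6·1)=377/432, b=Δ0−h0·(2M0+M1)/6=-2537/432
seg 1: a=-5, c=M1/2=377/144, d=(M2−M1)/(6·3)=-1555/3888, b=Δ1−h1·(2M1+M2)/6=-703/216
seg 2: a=-2, c=M2/2=-53/54, d=(M3−M2)/(6·1)=47/144, b=Δ2−h2·(2M2+M3)/6=715/432
seg 3: a=-1, c=M3/2=-1/432, d=(M4−M3)/(6·3)=1/3888, b=Δ3−h3·(2M3+M4)/6=145/216
t_q=13/4 → seg 1, τ=9/4; S=-5+-703/216·τ+377/144·τ²+-1555/3888·τ³=-11135/3072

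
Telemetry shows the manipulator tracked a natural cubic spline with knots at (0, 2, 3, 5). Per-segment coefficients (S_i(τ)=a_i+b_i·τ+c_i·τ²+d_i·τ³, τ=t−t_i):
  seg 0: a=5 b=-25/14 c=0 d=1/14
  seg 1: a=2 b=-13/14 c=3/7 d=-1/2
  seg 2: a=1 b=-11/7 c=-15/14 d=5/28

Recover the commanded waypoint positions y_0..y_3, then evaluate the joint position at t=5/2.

y_0 = S_0(0) = a_0 = 5
y_1 = S_1(0) = a_1 = 2
y_2 = S_2(0) = a_2 = 1
y_3 = S_2(2) = -5
t_q=5/2 is in segment 1 (τ=1/2); S_1(τ)=177/112

y_0=5 y_1=2 y_2=1 y_3=-5
S(5/2) = 177/112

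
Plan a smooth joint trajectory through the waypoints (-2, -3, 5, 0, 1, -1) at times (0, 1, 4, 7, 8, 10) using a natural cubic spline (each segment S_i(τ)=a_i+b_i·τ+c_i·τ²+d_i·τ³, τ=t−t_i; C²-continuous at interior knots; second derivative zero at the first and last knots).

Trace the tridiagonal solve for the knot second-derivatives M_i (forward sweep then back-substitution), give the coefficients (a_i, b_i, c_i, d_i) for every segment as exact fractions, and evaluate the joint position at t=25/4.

Δ: Δ0=-1, Δ1=8/3, Δ2=-5/3, Δ3=1, Δ4=-1
row 1: diag=8, rhs=22; c'=3/8, d'=11/4
row 2: denom=12−3·3/8=87/8; d'=(-26−3·11/4)/(87/8)=-274/87
row 3: denom=8−3·8/29=208/29; d'=(16−3·-274/87)/(208/29)=369/104
row 4: denom=6−1·29/208=1219/208; d'=(-12−1·369/104)/(1219/208)=-3234/1219
back: M4=-3234/1219
back: M3=369/104−29/208·-3234/1219=4776/1219
back: M2=-274/87−8/29·4776/1219=-15470/3657
back: M1=11/4−3/8·-15470/3657=5286/1219
M: M0=0, M1=5286/1219, M2=-15470/3657, M3=4776/1219, M4=-3234/1219, M5=0
seg 0: a=-2, c=M0/2=0, d=(M1−M0)/(6·1)=881/1219, b=Δ0−h0·(2M0+M1)/6=-2100/1219
seg 1: a=-3, c=M1/2=2643/1219, d=(M2−M1)/(6·3)=-15664/32913, b=Δ1−h1·(2M1+M2)/6=543/1219
seg 2: a=5, c=M2/2=-7735/3657, d=(M3−M2)/(6·3)=14899/32913, b=Δ2−h2·(2M2+M3)/6=737/1219
seg 3: a=0, c=M3/2=2388/1219, d=(M4−M3)/(6·1)=-1335/1219, b=Δ3−h3·(2M3+M4)/6=166/1219
seg 4: a=1, c=M4/2=-1617/1219, d=(M5−M4)/(6·2)=539/2438, b=Δ4−h4·(2M4+M5)/6=937/1219
t_q=25/4 → seg 2, τ=9/4; S=5+737/1219·τ+-7735/3657·τ²+14899/32913·τ³=63101/78016

  seg 0: a=-2 b=-2100/1219 c=0 d=881/1219
  seg 1: a=-3 b=543/1219 c=2643/1219 d=-15664/32913
  seg 2: a=5 b=737/1219 c=-7735/3657 d=14899/32913
  seg 3: a=0 b=166/1219 c=2388/1219 d=-1335/1219
  seg 4: a=1 b=937/1219 c=-1617/1219 d=539/2438
S(25/4) = 63101/78016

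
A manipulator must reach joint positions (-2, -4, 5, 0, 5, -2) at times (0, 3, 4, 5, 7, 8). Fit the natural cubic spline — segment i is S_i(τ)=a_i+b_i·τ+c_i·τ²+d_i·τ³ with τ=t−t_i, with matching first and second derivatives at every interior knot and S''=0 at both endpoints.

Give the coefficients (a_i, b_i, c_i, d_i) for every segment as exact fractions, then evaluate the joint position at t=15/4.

Δ: Δ0=-2/3, Δ1=9, Δ2=-5, Δ3=5/2, Δ4=-7
row 1: diag=8, rhs=58; c'=1/8, d'=29/4
row 2: denom=4−1·1/8=31/8; d'=(-84−1·29/4)/(31/8)=-730/31
row 3: denom=6−1·8/31=178/31; d'=(45−1·-730/31)/(178/31)=2125/178
row 4: denom=6−2·31/89=472/89; d'=(-57−2·2125/178)/(472/89)=-61/4
back: M4=-61/4
back: M3=2125/178−31/89·-61/4=69/4
back: M2=-730/31−8/31·69/4=-28
back: M1=29/4−1/8·-28=43/4
M: M0=0, M1=43/4, M2=-28, M3=69/4, M4=-61/4, M5=0
seg 0: a=-2, c=M0/2=0, d=(M1−M0)/(6·3)=43/72, b=Δ0−h0·(2M0+M1)/6=-145/24
seg 1: a=-4, c=M1/2=43/8, d=(M2−M1)/(6·1)=-155/24, b=Δ1−h1·(2M1+M2)/6=121/12
seg 2: a=5, c=M2/2=-14, d=(M3−M2)/(6·1)=181/24, b=Δ2−h2·(2M2+M3)/6=35/24
seg 3: a=0, c=M3/2=69/8, d=(M4−M3)/(6·2)=-65/24, b=Δ3−h3·(2M3+M4)/6=-47/12
seg 4: a=5, c=M4/2=-61/8, d=(M5−M4)/(6·1)=61/24, b=Δ4−h4·(2M4+M5)/6=-23/12
t_q=15/4 → seg 1, τ=3/4; S=-4+121/12·τ+43/8·τ²+-155/24·τ³=1977/512

  seg 0: a=-2 b=-145/24 c=0 d=43/72
  seg 1: a=-4 b=121/12 c=43/8 d=-155/24
  seg 2: a=5 b=35/24 c=-14 d=181/24
  seg 3: a=0 b=-47/12 c=69/8 d=-65/24
  seg 4: a=5 b=-23/12 c=-61/8 d=61/24
S(15/4) = 1977/512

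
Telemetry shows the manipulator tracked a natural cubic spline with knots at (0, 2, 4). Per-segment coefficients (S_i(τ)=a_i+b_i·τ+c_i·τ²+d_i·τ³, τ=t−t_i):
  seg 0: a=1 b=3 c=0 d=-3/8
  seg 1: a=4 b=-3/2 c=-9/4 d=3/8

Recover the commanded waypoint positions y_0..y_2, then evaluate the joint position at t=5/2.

y_0=1 y_1=4 y_2=-5
S(5/2) = 175/64

y_0 = S_0(0) = a_0 = 1
y_1 = S_1(0) = a_1 = 4
y_2 = S_1(2) = -5
t_q=5/2 is in segment 1 (τ=1/2); S_1(τ)=175/64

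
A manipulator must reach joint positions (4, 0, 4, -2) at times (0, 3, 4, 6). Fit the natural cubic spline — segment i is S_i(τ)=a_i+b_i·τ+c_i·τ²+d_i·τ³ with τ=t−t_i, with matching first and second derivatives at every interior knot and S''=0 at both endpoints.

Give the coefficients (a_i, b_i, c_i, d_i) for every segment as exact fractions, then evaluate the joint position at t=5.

Δ: Δ0=-4/3, Δ1=4, Δ2=-3
row 1: diag=8, rhs=32; c'=1/8, d'=4
row 2: denom=6−1·1/8=47/8; d'=(-42−1·4)/(47/8)=-368/47
back: M2=-368/47
back: M1=4−1/8·-368/47=234/47
M: M0=0, M1=234/47, M2=-368/47, M3=0
seg 0: a=4, c=M0/2=0, d=(M1−M0)/(6·3)=13/47, b=Δ0−h0·(2M0+M1)/6=-539/141
seg 1: a=0, c=M1/2=117/47, d=(M2−M1)/(6·1)=-301/141, b=Δ1−h1·(2M1+M2)/6=514/141
seg 2: a=4, c=M2/2=-184/47, d=(M3−M2)/(6·2)=92/141, b=Δ2−h2·(2M2+M3)/6=313/141
t_q=5 → seg 2, τ=1; S=4+313/141·τ+-184/47·τ²+92/141·τ³=139/47

  seg 0: a=4 b=-539/141 c=0 d=13/47
  seg 1: a=0 b=514/141 c=117/47 d=-301/141
  seg 2: a=4 b=313/141 c=-184/47 d=92/141
S(5) = 139/47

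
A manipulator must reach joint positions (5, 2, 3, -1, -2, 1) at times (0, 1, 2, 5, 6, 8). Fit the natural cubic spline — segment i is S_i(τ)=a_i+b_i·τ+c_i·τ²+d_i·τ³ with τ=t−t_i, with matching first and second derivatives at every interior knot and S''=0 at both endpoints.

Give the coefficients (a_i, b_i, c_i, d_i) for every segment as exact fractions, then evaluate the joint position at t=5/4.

  seg 0: a=5 b=-30715/7446 c=0 d=8377/7446
  seg 1: a=2 b=-2792/3723 c=8377/2482 d=-12101/7446
  seg 2: a=3 b=8375/7446 c=-1862/1241 d=5071/22338
  seg 3: a=-1 b=-6509/3723 c=1347/2482 d=1531/7446
  seg 4: a=-2 b=-343/7446 c=1439/1241 d=-1439/7446
S(5/4) = 317389/158848

Δ: Δ0=-3, Δ1=1, Δ2=-4/3, Δ3=-1, Δ4=3/2
row 1: diag=4, rhs=24; c'=1/4, d'=6
row 2: denom=8−1·1/4=31/4; d'=(-14−1·6)/(31/4)=-80/31
row 3: denom=8−3·12/31=212/31; d'=(2−3·-80/31)/(212/31)=151/106
row 4: denom=6−1·31/212=1241/212; d'=(15−1·151/106)/(1241/212)=2878/1241
back: M4=2878/1241
back: M3=151/106−31/212·2878/1241=1347/1241
back: M2=-80/31−12/31·1347/1241=-3724/1241
back: M1=6−1/4·-3724/1241=8377/1241
M: M0=0, M1=8377/1241, M2=-3724/1241, M3=1347/1241, M4=2878/1241, M5=0
seg 0: a=5, c=M0/2=0, d=(M1−M0)/(6·1)=8377/7446, b=Δ0−h0·(2M0+M1)/6=-30715/7446
seg 1: a=2, c=M1/2=8377/2482, d=(M2−M1)/(6·1)=-12101/7446, b=Δ1−h1·(2M1+M2)/6=-2792/3723
seg 2: a=3, c=M2/2=-1862/1241, d=(M3−M2)/(6·3)=5071/22338, b=Δ2−h2·(2M2+M3)/6=8375/7446
seg 3: a=-1, c=M3/2=1347/2482, d=(M4−M3)/(6·1)=1531/7446, b=Δ3−h3·(2M3+M4)/6=-6509/3723
seg 4: a=-2, c=M4/2=1439/1241, d=(M5−M4)/(6·2)=-1439/7446, b=Δ4−h4·(2M4+M5)/6=-343/7446
t_q=5/4 → seg 1, τ=1/4; S=2+-2792/3723·τ+8377/2482·τ²+-12101/7446·τ³=317389/158848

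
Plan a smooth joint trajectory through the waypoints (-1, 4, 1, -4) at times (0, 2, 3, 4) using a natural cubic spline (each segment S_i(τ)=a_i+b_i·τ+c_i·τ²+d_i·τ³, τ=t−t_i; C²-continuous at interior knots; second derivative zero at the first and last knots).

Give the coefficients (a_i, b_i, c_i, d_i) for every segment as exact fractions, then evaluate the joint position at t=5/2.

  seg 0: a=-1 b=195/46 c=0 d=-10/23
  seg 1: a=4 b=-45/46 c=-60/23 d=27/46
  seg 2: a=1 b=-102/23 c=-39/46 d=13/46
S(5/2) = 1079/368

Δ: Δ0=5/2, Δ1=-3, Δ2=-5
row 1: diag=6, rhs=-33; c'=1/6, d'=-11/2
row 2: denom=4−1·1/6=23/6; d'=(-12−1·-11/2)/(23/6)=-39/23
back: M2=-39/23
back: M1=-11/2−1/6·-39/23=-120/23
M: M0=0, M1=-120/23, M2=-39/23, M3=0
seg 0: a=-1, c=M0/2=0, d=(M1−M0)/(6·2)=-10/23, b=Δ0−h0·(2M0+M1)/6=195/46
seg 1: a=4, c=M1/2=-60/23, d=(M2−M1)/(6·1)=27/46, b=Δ1−h1·(2M1+M2)/6=-45/46
seg 2: a=1, c=M2/2=-39/46, d=(M3−M2)/(6·1)=13/46, b=Δ2−h2·(2M2+M3)/6=-102/23
t_q=5/2 → seg 1, τ=1/2; S=4+-45/46·τ+-60/23·τ²+27/46·τ³=1079/368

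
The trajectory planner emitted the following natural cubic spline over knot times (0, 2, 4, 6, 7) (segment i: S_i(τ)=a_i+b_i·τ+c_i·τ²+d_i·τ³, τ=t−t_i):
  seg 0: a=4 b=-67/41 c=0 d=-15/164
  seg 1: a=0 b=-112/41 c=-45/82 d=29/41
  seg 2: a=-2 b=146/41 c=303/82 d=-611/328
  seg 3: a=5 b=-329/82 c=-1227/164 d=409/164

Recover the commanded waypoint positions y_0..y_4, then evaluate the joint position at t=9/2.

y_0 = S_0(0) = a_0 = 4
y_1 = S_1(0) = a_1 = 0
y_2 = S_2(0) = a_2 = -2
y_3 = S_3(0) = a_3 = 5
y_4 = S_3(1) = -4
t_q=9/2 is in segment 2 (τ=1/2); S_2(τ)=1237/2624

y_0=4 y_1=0 y_2=-2 y_3=5 y_4=-4
S(9/2) = 1237/2624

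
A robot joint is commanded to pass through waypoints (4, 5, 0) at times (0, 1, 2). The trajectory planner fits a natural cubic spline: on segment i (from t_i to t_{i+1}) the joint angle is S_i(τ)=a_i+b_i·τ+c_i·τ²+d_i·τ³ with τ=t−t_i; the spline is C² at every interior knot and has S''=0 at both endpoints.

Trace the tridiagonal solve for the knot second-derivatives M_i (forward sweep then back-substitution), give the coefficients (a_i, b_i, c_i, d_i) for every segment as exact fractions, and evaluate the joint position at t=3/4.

  seg 0: a=4 b=5/2 c=0 d=-3/2
  seg 1: a=5 b=-2 c=-9/2 d=3/2
S(3/4) = 671/128

Δ: Δ0=1, Δ1=-5
row 1: diag=4, rhs=-36; c'=1/4, d'=-9
back: M1=-9
M: M0=0, M1=-9, M2=0
seg 0: a=4, c=M0/2=0, d=(M1−M0)/(6·1)=-3/2, b=Δ0−h0·(2M0+M1)/6=5/2
seg 1: a=5, c=M1/2=-9/2, d=(M2−M1)/(6·1)=3/2, b=Δ1−h1·(2M1+M2)/6=-2
t_q=3/4 → seg 0, τ=3/4; S=4+5/2·τ+0·τ²+-3/2·τ³=671/128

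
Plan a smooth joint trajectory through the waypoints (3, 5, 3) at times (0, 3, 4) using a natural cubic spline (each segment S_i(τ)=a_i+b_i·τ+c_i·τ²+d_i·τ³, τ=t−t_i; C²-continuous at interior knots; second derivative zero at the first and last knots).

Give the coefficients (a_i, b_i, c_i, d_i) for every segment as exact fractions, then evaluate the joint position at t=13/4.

Δ: Δ0=2/3, Δ1=-2
row 1: diag=8, rhs=-16; c'=1/8, d'=-2
back: M1=-2
M: M0=0, M1=-2, M2=0
seg 0: a=3, c=M0/2=0, d=(M1−M0)/(6·3)=-1/9, b=Δ0−h0·(2M0+M1)/6=5/3
seg 1: a=5, c=M1/2=-1, d=(M2−M1)/(6·1)=1/3, b=Δ1−h1·(2M1+M2)/6=-4/3
t_q=13/4 → seg 1, τ=1/4; S=5+-4/3·τ+-1·τ²+1/3·τ³=295/64

  seg 0: a=3 b=5/3 c=0 d=-1/9
  seg 1: a=5 b=-4/3 c=-1 d=1/3
S(13/4) = 295/64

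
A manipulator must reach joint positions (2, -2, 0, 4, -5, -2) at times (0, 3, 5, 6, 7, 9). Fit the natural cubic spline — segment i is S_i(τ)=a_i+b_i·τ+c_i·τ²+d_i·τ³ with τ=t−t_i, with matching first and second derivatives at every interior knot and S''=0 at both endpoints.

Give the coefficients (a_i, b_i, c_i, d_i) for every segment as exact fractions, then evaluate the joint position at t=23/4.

Δ: Δ0=-4/3, Δ1=1, Δ2=4, Δ3=-9, Δ4=3/2
row 1: diag=10, rhs=14; c'=1/5, d'=7/5
row 2: denom=6−2·1/5=28/5; d'=(18−2·7/5)/(28/5)=19/7
row 3: denom=4−1·5/28=107/28; d'=(-78−1·19/7)/(107/28)=-2260/107
row 4: denom=6−1·28/107=614/107; d'=(63−1·-2260/107)/(614/107)=9001/614
back: M4=9001/614
back: M3=-2260/107−28/107·9001/614=-7662/307
back: M2=19/7−5/28·-7662/307=4403/614
back: M1=7/5−1/5·4403/614=-21/614
M: M0=0, M1=-21/614, M2=4403/614, M3=-7662/307, M4=9001/614, M5=0
seg 0: a=2, c=M0/2=0, d=(M1−M0)/(6·3)=-7/3684, b=Δ0−h0·(2M0+M1)/6=-4849/3684
seg 1: a=-2, c=M1/2=-21/1228, d=(M2−M1)/(6·2)=553/921, b=Δ1−h1·(2M1+M2)/6=-2519/1842
seg 2: a=0, c=M2/2=4403/1228, d=(M3−M2)/(6·1)=-19727/3684, b=Δ2−h2·(2M2+M3)/6=10627/1842
seg 3: a=4, c=M3/2=-3831/307, d=(M4−M3)/(6·1)=24325/3684, b=Δ3−h3·(2M3+M4)/6=-11509/3684
seg 4: a=-5, c=M4/2=9001/1228, d=(M5−M4)/(6·2)=-9001/7368, b=Δ4−h4·(2M4+M5)/6=-15239/1842
t_q=23/4 → seg 2, τ=3/4; S=0+10627/1842·τ+4403/1228·τ²+-19727/3684·τ³=321029/78592

  seg 0: a=2 b=-4849/3684 c=0 d=-7/3684
  seg 1: a=-2 b=-2519/1842 c=-21/1228 d=553/921
  seg 2: a=0 b=10627/1842 c=4403/1228 d=-19727/3684
  seg 3: a=4 b=-11509/3684 c=-3831/307 d=24325/3684
  seg 4: a=-5 b=-15239/1842 c=9001/1228 d=-9001/7368
S(23/4) = 321029/78592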